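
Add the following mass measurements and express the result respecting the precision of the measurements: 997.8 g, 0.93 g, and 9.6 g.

997.8 g + 0.93 g + 9.6 g = 1008.33 g.
Addition/subtraction keeps the fewest decimal places: 997.8 → 1 decimal place, 0.93 → 2 decimal places, 9.6 → 1 decimal place; limit is 1.
Rounded to 1 decimal place: 1008.3 g.

1008.3 g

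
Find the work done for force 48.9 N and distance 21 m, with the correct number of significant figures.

1.0 × 10^3 J

work done = 48.9 N × 21 m = 1026.9 J.
48.9 has 3 significant figures; 21 has 2.
Division/multiplication keeps the fewest: 2 significant figures.
Rounded: 1.0 × 10^3 J.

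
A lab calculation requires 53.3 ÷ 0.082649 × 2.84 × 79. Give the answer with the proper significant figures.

1.4 × 10⁵

53.3 ÷ 0.082649 × 2.84 × 79 = 144688.84076…
Multiplication/division keeps the fewest significant figures: 53.3 → 3 s.f., 0.082649 → 5 s.f., 2.84 → 3 s.f., 79 → 2 s.f.; limit is 2.
Rounded to 2 significant figures: 1.4 × 10⁵.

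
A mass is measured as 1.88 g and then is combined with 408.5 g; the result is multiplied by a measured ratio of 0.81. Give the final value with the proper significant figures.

3.3 × 10² g

1.88 g + 408.5 g = 410.38 g; the sum is limited to 1 decimal place (4 s.f.).
Carrying full precision, 410.38 × 0.81 = 332.4078 g; 0.81 has 2 s.f., so the result keeps min(4, 2) = 2 s.f.
Rounded to 2 significant figures: 3.3 × 10² g.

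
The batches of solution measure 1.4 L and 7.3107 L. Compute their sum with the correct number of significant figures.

1.4 L + 7.3107 L = 8.7107 L.
Addition/subtraction keeps the fewest decimal places: 1.4 → 1 decimal place, 7.3107 → 4 decimal places; limit is 1.
Rounded to 1 decimal place: 8.7 L.

8.7 L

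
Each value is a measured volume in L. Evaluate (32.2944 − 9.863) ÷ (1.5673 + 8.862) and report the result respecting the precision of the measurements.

2.1508

32.2944 − 9.863 = 22.4314, limited to 3 d.p. → 5 s.f.; 1.5673 + 8.862 = 10.4293, limited to 3 d.p. → 5 s.f.
Carrying full precision, 22.4314 ÷ 10.4293 = 2.1508059026…; keep min(5, 5) = 5 s.f.
Rounded to 5 significant figures: 2.1508.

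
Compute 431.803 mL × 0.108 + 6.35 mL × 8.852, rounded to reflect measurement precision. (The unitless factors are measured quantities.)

431.803 × 0.108 = 46.634724 → 46.6 mL (3 s.f., last digit at the 10^-1 place).
6.35 × 8.852 = 56.2102 → 56.2 mL (3 s.f., last digit at the 10^-1 place).
Sum: 102.844924 mL; keep the coarser place, 10^-1.
Result: 1.028 × 10² mL.

1.028 × 10² mL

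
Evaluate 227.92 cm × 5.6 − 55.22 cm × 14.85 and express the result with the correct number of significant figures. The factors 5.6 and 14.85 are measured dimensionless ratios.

5 × 10² cm

227.92 × 5.6 = 1276.352 → 1.3 × 10³ cm (2 s.f., last digit at the 10^2 place).
55.22 × 14.85 = 820.017 → 820.0 cm (4 s.f., last digit at the 10^-1 place).
Difference: 456.335 cm; keep the coarser place, 10^2.
Result: 5 × 10² cm.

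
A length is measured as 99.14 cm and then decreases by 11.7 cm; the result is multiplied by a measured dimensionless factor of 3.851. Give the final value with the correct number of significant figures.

337 cm

99.14 cm − 11.7 cm = 87.44 cm; the difference is limited to 1 decimal place (3 s.f.).
Carrying full precision, 87.44 × 3.851 = 336.73144 cm; 3.851 has 4 s.f., so the result keeps min(3, 4) = 3 s.f.
Rounded to 3 significant figures: 337 cm.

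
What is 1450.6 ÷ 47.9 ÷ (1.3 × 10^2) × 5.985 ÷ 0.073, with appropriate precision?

19

1450.6 ÷ 47.9 ÷ (1.3 × 10^2) × 5.985 ÷ 0.073 = 19.0989768375…
Multiplication/division keeps the fewest significant figures: 1450.6 → 5 s.f., 47.9 → 3 s.f., 1.3 × 10^2 → 2 s.f., 5.985 → 4 s.f., 0.073 → 2 s.f.; limit is 2.
Rounded to 2 significant figures: 19.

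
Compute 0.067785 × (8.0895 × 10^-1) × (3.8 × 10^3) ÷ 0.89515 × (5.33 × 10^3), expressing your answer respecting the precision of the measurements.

1.2 × 10^6

0.067785 × (8.0895 × 10^-1) × (3.8 × 10^3) ÷ 0.89515 × (5.33 × 10^3) = 1240709.96217…
Multiplication/division keeps the fewest significant figures: 0.067785 → 5 s.f., 8.0895 × 10^-1 → 5 s.f., 3.8 × 10^3 → 2 s.f., 0.89515 → 5 s.f., 5.33 × 10^3 → 3 s.f.; limit is 2.
Rounded to 2 significant figures: 1.2 × 10^6.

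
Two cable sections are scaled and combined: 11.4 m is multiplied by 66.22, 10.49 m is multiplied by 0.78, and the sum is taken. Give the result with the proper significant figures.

763 m

11.4 × 66.22 = 754.908 → 755 m (3 s.f., last digit at the 10^0 place).
10.49 × 0.78 = 8.1822 → 8.2 m (2 s.f., last digit at the 10^-1 place).
Sum: 763.0902 m; keep the coarser place, 10^0.
Result: 763 m.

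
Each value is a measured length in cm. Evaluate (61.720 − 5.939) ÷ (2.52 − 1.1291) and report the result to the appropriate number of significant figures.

40.1

61.720 − 5.939 = 55.781, limited to 3 d.p. → 5 s.f.; 2.52 − 1.1291 = 1.3909, limited to 2 d.p. → 3 s.f.
Carrying full precision, 55.781 ÷ 1.3909 = 40.1042490474…; keep min(5, 3) = 3 s.f.
Rounded to 3 significant figures: 40.1.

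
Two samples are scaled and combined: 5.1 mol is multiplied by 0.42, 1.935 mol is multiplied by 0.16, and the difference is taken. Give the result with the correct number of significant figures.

1.8 mol

5.1 × 0.42 = 2.142 → 2.1 mol (2 s.f., last digit at the 10^-1 place).
1.935 × 0.16 = 0.3096 → 0.31 mol (2 s.f., last digit at the 10^-2 place).
Difference: 1.8324 mol; keep the coarser place, 10^-1.
Result: 1.8 mol.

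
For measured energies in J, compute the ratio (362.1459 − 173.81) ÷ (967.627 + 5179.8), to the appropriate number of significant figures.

362.1459 − 173.81 = 188.3359, limited to 2 d.p. → 5 s.f.; 967.627 + 5179.8 = 6147.427, limited to 1 d.p. → 5 s.f.
Carrying full precision, 188.3359 ÷ 6147.427 = 0.030636541109…; keep min(5, 5) = 5 s.f.
Rounded to 5 significant figures: 0.030637.

0.030637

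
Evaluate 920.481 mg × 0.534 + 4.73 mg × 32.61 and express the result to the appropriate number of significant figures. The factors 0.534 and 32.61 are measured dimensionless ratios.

646 mg

920.481 × 0.534 = 491.536854 → 492 mg (3 s.f., last digit at the 10^0 place).
4.73 × 32.61 = 154.2453 → 154 mg (3 s.f., last digit at the 10^0 place).
Sum: 645.782154 mg; keep the coarser place, 10^0.
Result: 646 mg.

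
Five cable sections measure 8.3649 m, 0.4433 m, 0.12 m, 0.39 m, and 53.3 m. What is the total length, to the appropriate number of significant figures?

62.6 m

8.3649 m + 0.4433 m + 0.12 m + 0.39 m + 53.3 m = 62.6182 m.
Addition/subtraction keeps the fewest decimal places: 8.3649 → 4 decimal places, 0.4433 → 4 decimal places, 0.12 → 2 decimal places, 0.39 → 2 decimal places, 53.3 → 1 decimal place; limit is 1.
Rounded to 1 decimal place: 62.6 m.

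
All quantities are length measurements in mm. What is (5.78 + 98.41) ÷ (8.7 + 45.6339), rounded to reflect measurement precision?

1.92

5.78 + 98.41 = 104.19, limited to 2 d.p. → 5 s.f.; 8.7 + 45.6339 = 54.3339, limited to 1 d.p. → 3 s.f.
Carrying full precision, 104.19 ÷ 54.3339 = 1.91758736259…; keep min(5, 3) = 3 s.f.
Rounded to 3 significant figures: 1.92.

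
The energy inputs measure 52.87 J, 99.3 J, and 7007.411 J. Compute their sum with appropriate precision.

52.87 J + 99.3 J + 7007.411 J = 7159.581 J.
Addition/subtraction keeps the fewest decimal places: 52.87 → 2 decimal places, 99.3 → 1 decimal place, 7007.411 → 3 decimal places; limit is 1.
Rounded to 1 decimal place: 7159.6 J.

7159.6 J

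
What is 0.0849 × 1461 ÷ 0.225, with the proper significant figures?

551

0.0849 × 1461 ÷ 0.225 = 551.284
Multiplication/division keeps the fewest significant figures: 0.0849 → 3 s.f., 1461 → 4 s.f., 0.225 → 3 s.f.; limit is 3.
Rounded to 3 significant figures: 551.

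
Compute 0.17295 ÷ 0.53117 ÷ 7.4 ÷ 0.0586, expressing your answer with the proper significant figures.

0.17295 ÷ 0.53117 ÷ 7.4 ÷ 0.0586 = 0.750857792185…
Multiplication/division keeps the fewest significant figures: 0.17295 → 5 s.f., 0.53117 → 5 s.f., 7.4 → 2 s.f., 0.0586 → 3 s.f.; limit is 2.
Rounded to 2 significant figures: 0.75.

0.75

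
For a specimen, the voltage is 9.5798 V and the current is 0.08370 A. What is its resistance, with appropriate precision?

114.5 Ω

resistance = 9.5798 V ÷ 0.08370 A = 114.454002389… Ω.
9.5798 has 5 significant figures; 0.08370 has 4.
Division/multiplication keeps the fewest: 4 significant figures.
Rounded: 114.5 Ω.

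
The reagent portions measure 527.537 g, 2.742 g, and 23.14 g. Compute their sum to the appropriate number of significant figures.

553.42 g

527.537 g + 2.742 g + 23.14 g = 553.419 g.
Addition/subtraction keeps the fewest decimal places: 527.537 → 3 decimal places, 2.742 → 3 decimal places, 23.14 → 2 decimal places; limit is 2.
Rounded to 2 decimal places: 553.42 g.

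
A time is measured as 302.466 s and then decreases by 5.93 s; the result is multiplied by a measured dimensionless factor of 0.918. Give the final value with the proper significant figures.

272 s

302.466 s − 5.93 s = 296.536 s; the difference is limited to 2 decimal places (5 s.f.).
Carrying full precision, 296.536 × 0.918 = 272.220048 s; 0.918 has 3 s.f., so the result keeps min(5, 3) = 3 s.f.
Rounded to 3 significant figures: 272 s.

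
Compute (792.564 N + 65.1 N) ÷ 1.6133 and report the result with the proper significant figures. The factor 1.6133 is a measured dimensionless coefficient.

792.564 N + 65.1 N = 857.664 N; the sum is limited to 1 decimal place (4 s.f.).
Carrying full precision, 857.664 ÷ 1.6133 = 531.620901258… N; 1.6133 has 5 s.f., so the result keeps min(4, 5) = 4 s.f.
Rounded to 4 significant figures: 531.6 N.

531.6 N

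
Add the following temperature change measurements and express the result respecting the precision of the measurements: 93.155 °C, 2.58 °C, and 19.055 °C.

114.79 °C

93.155 °C + 2.58 °C + 19.055 °C = 114.790 °C.
Addition/subtraction keeps the fewest decimal places: 93.155 → 3 decimal places, 2.58 → 2 decimal places, 19.055 → 3 decimal places; limit is 2.
Rounded to 2 decimal places: 114.79 °C.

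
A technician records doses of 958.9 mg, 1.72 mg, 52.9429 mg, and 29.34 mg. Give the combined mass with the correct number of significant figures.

1042.9 mg

958.9 mg + 1.72 mg + 52.9429 mg + 29.34 mg = 1042.9029 mg.
Addition/subtraction keeps the fewest decimal places: 958.9 → 1 decimal place, 1.72 → 2 decimal places, 52.9429 → 4 decimal places, 29.34 → 2 decimal places; limit is 1.
Rounded to 1 decimal place: 1042.9 mg.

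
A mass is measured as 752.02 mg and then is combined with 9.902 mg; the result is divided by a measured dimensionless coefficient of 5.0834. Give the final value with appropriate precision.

1.4988 × 10^2 mg

752.02 mg + 9.902 mg = 761.922 mg; the sum is limited to 2 decimal places (5 s.f.).
Carrying full precision, 761.922 ÷ 5.0834 = 149.884329386… mg; 5.0834 has 5 s.f., so the result keeps min(5, 5) = 5 s.f.
Rounded to 5 significant figures: 1.4988 × 10^2 mg.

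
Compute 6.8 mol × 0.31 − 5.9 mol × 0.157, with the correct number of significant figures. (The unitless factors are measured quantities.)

6.8 × 0.31 = 2.108 → 2.1 mol (2 s.f., last digit at the 10^-1 place).
5.9 × 0.157 = 0.9263 → 0.93 mol (2 s.f., last digit at the 10^-2 place).
Difference: 1.1817 mol; keep the coarser place, 10^-1.
Result: 1.2 mol.

1.2 mol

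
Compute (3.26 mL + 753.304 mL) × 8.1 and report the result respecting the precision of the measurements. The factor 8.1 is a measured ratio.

3.26 mL + 753.304 mL = 756.564 mL; the sum is limited to 2 decimal places (5 s.f.).
Carrying full precision, 756.564 × 8.1 = 6128.1684 mL; 8.1 has 2 s.f., so the result keeps min(5, 2) = 2 s.f.
Rounded to 2 significant figures: 6.1 × 10^3 mL.

6.1 × 10^3 mL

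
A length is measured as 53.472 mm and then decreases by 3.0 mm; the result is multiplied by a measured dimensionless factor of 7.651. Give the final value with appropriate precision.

53.472 mm − 3.0 mm = 50.472 mm; the difference is limited to 1 decimal place (3 s.f.).
Carrying full precision, 50.472 × 7.651 = 386.161272 mm; 7.651 has 4 s.f., so the result keeps min(3, 4) = 3 s.f.
Rounded to 3 significant figures: 386 mm.

386 mm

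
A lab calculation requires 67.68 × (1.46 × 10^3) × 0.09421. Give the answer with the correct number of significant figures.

67.68 × (1.46 × 10^3) × 0.09421 = 9309.153888
Multiplication/division keeps the fewest significant figures: 67.68 → 4 s.f., 1.46 × 10^3 → 3 s.f., 0.09421 → 4 s.f.; limit is 3.
Rounded to 3 significant figures: 9.31 × 10^3.

9.31 × 10^3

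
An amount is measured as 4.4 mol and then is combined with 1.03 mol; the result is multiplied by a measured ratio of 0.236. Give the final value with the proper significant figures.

4.4 mol + 1.03 mol = 5.43 mol; the sum is limited to 1 decimal place (2 s.f.).
Carrying full precision, 5.43 × 0.236 = 1.28148 mol; 0.236 has 3 s.f., so the result keeps min(2, 3) = 2 s.f.
Rounded to 2 significant figures: 1.3 mol.

1.3 mol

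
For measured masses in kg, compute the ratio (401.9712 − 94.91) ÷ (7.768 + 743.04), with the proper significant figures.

0.40897

401.9712 − 94.91 = 307.0612, limited to 2 d.p. → 5 s.f.; 7.768 + 743.04 = 750.808, limited to 2 d.p. → 5 s.f.
Carrying full precision, 307.0612 ÷ 750.808 = 0.408974331653…; keep min(5, 5) = 5 s.f.
Rounded to 5 significant figures: 0.40897.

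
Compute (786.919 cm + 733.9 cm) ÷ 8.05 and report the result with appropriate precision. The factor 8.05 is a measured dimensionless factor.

189 cm

786.919 cm + 733.9 cm = 1520.819 cm; the sum is limited to 1 decimal place (5 s.f.).
Carrying full precision, 1520.819 ÷ 8.05 = 188.921614907… cm; 8.05 has 3 s.f., so the result keeps min(5, 3) = 3 s.f.
Rounded to 3 significant figures: 189 cm.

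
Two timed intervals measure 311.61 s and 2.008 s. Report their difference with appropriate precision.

311.61 s − 2.008 s = 309.602 s.
Addition/subtraction keeps the fewest decimal places: 311.61 → 2 decimal places, 2.008 → 3 decimal places; limit is 2.
Rounded to 2 decimal places: 309.60 s.

309.60 s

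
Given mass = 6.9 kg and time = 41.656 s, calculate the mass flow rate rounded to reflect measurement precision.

0.17 kg/s

mass flow rate = 6.9 kg ÷ 41.656 s = 0.165642404456… kg/s.
6.9 has 2 significant figures; 41.656 has 5.
Division/multiplication keeps the fewest: 2 significant figures.
Rounded: 0.17 kg/s.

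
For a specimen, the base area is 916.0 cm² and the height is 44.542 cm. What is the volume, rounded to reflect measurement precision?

volume = 916.0 cm² × 44.542 cm = 40800.472 cm³.
916.0 has 4 significant figures; 44.542 has 5.
Division/multiplication keeps the fewest: 4 significant figures.
Rounded: 4.080 × 10^4 cm³.

4.080 × 10^4 cm³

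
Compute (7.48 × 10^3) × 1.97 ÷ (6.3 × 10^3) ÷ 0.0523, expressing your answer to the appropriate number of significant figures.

(7.48 × 10^3) × 1.97 ÷ (6.3 × 10^3) ÷ 0.0523 = 44.7224498467…
Multiplication/division keeps the fewest significant figures: 7.48 × 10^3 → 3 s.f., 1.97 → 3 s.f., 6.3 × 10^3 → 2 s.f., 0.0523 → 3 s.f.; limit is 2.
Rounded to 2 significant figures: 45.

45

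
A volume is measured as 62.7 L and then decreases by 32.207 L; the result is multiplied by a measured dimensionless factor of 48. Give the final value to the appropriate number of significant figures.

62.7 L − 32.207 L = 30.493 L; the difference is limited to 1 decimal place (3 s.f.).
Carrying full precision, 30.493 × 48 = 1463.664 L; 48 has 2 s.f., so the result keeps min(3, 2) = 2 s.f.
Rounded to 2 significant figures: 1.5 × 10^3 L.

1.5 × 10^3 L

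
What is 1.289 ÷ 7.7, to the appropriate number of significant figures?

0.17

1.289 ÷ 7.7 = 0.167402597403…
Multiplication/division keeps the fewest significant figures: 1.289 → 4 s.f., 7.7 → 2 s.f.; limit is 2.
Rounded to 2 significant figures: 0.17.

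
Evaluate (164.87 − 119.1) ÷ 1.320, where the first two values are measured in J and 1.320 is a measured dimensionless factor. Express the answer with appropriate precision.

164.87 J − 119.1 J = 45.77 J; the difference is limited to 1 decimal place (3 s.f.).
Carrying full precision, 45.77 ÷ 1.320 = 34.6742424242… J; 1.320 has 4 s.f., so the result keeps min(3, 4) = 3 s.f.
Rounded to 3 significant figures: 34.7 J.

34.7 J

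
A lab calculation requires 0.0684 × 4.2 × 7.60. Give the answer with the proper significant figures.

0.0684 × 4.2 × 7.60 = 2.183328
Multiplication/division keeps the fewest significant figures: 0.0684 → 3 s.f., 4.2 → 2 s.f., 7.60 → 3 s.f.; limit is 2.
Rounded to 2 significant figures: 2.2.

2.2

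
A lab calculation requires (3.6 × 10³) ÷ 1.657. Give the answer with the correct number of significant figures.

2.2 × 10³

(3.6 × 10³) ÷ 1.657 = 2172.6010863…
Multiplication/division keeps the fewest significant figures: 3.6 × 10³ → 2 s.f., 1.657 → 4 s.f.; limit is 2.
Rounded to 2 significant figures: 2.2 × 10³.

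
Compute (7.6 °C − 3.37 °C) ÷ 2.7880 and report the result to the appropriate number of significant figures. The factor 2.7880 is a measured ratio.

7.6 °C − 3.37 °C = 4.23 °C; the difference is limited to 1 decimal place (2 s.f.).
Carrying full precision, 4.23 ÷ 2.7880 = 1.51721664275… °C; 2.7880 has 5 s.f., so the result keeps min(2, 5) = 2 s.f.
Rounded to 2 significant figures: 1.5 °C.

1.5 °C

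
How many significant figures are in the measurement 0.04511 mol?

0.04511: leading zeros are not significant.

4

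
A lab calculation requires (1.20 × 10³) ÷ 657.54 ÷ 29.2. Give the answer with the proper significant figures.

(1.20 × 10³) ÷ 657.54 ÷ 29.2 = 0.0624994531298…
Multiplication/division keeps the fewest significant figures: 1.20 × 10³ → 3 s.f., 657.54 → 5 s.f., 29.2 → 3 s.f.; limit is 3.
Rounded to 3 significant figures: 0.0625.

0.0625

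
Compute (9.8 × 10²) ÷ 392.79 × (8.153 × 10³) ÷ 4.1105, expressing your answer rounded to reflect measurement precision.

(9.8 × 10²) ÷ 392.79 × (8.153 × 10³) ÷ 4.1105 = 4948.66941714…
Multiplication/division keeps the fewest significant figures: 9.8 × 10² → 2 s.f., 392.79 → 5 s.f., 8.153 × 10³ → 4 s.f., 4.1105 → 5 s.f.; limit is 2.
Rounded to 2 significant figures: 4.9 × 10³.

4.9 × 10³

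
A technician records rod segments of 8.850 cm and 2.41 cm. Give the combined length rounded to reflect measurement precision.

11.26 cm

8.850 cm + 2.41 cm = 11.260 cm.
Addition/subtraction keeps the fewest decimal places: 8.850 → 3 decimal places, 2.41 → 2 decimal places; limit is 2.
Rounded to 2 decimal places: 11.26 cm.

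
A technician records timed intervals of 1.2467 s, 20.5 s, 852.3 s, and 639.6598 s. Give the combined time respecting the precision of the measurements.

1.2467 s + 20.5 s + 852.3 s + 639.6598 s = 1513.7065 s.
Addition/subtraction keeps the fewest decimal places: 1.2467 → 4 decimal places, 20.5 → 1 decimal place, 852.3 → 1 decimal place, 639.6598 → 4 decimal places; limit is 1.
Rounded to 1 decimal place: 1513.7 s.

1513.7 s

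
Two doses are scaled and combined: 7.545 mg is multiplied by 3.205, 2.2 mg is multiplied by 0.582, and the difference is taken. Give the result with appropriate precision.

22.9 mg

7.545 × 3.205 = 24.181725 → 24.18 mg (4 s.f., last digit at the 10^-2 place).
2.2 × 0.582 = 1.2804 → 1.3 mg (2 s.f., last digit at the 10^-1 place).
Difference: 22.901325 mg; keep the coarser place, 10^-1.
Result: 22.9 mg.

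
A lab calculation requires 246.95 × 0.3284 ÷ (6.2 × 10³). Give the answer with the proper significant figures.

246.95 × 0.3284 ÷ (6.2 × 10³) = 0.013080383871…
Multiplication/division keeps the fewest significant figures: 246.95 → 5 s.f., 0.3284 → 4 s.f., 6.2 × 10³ → 2 s.f.; limit is 2.
Rounded to 2 significant figures: 0.013.

0.013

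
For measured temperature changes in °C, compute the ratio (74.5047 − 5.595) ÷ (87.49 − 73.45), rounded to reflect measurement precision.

74.5047 − 5.595 = 68.9097, limited to 3 d.p. → 5 s.f.; 87.49 − 73.45 = 14.04, limited to 2 d.p. → 4 s.f.
Carrying full precision, 68.9097 ÷ 14.04 = 4.9080982906…; keep min(5, 4) = 4 s.f.
Rounded to 4 significant figures: 4.908.

4.908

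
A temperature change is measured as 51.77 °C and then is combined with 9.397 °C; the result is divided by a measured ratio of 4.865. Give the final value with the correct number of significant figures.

51.77 °C + 9.397 °C = 61.167 °C; the sum is limited to 2 decimal places (4 s.f.).
Carrying full precision, 61.167 ÷ 4.865 = 12.5728674203… °C; 4.865 has 4 s.f., so the result keeps min(4, 4) = 4 s.f.
Rounded to 4 significant figures: 12.57 °C.

12.57 °C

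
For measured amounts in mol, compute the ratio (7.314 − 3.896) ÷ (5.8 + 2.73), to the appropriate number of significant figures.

7.314 − 3.896 = 3.418, limited to 3 d.p. → 4 s.f.; 5.8 + 2.73 = 8.53, limited to 1 d.p. → 2 s.f.
Carrying full precision, 3.418 ÷ 8.53 = 0.400703399766…; keep min(4, 2) = 2 s.f.
Rounded to 2 significant figures: 4.0 × 10^-1.

4.0 × 10^-1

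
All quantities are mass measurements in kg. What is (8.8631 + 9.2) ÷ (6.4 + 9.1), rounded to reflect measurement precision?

1.17

8.8631 + 9.2 = 18.0631, limited to 1 d.p. → 3 s.f.; 6.4 + 9.1 = 15.5, limited to 1 d.p. → 3 s.f.
Carrying full precision, 18.0631 ÷ 15.5 = 1.16536129032…; keep min(3, 3) = 3 s.f.
Rounded to 3 significant figures: 1.17.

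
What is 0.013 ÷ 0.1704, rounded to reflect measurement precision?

0.076

0.013 ÷ 0.1704 = 0.0762910798122…
Multiplication/division keeps the fewest significant figures: 0.013 → 2 s.f., 0.1704 → 4 s.f.; limit is 2.
Rounded to 2 significant figures: 0.076.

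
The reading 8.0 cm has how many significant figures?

2

8.0: trailing zeros after a decimal point are significant.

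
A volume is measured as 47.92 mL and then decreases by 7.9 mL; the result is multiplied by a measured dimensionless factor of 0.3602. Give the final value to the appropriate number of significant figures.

47.92 mL − 7.9 mL = 40.02 mL; the difference is limited to 1 decimal place (3 s.f.).
Carrying full precision, 40.02 × 0.3602 = 14.415204 mL; 0.3602 has 4 s.f., so the result keeps min(3, 4) = 3 s.f.
Rounded to 3 significant figures: 14.4 mL.

14.4 mL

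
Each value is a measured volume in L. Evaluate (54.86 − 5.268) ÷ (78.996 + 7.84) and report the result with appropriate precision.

0.5711

54.86 − 5.268 = 49.592, limited to 2 d.p. → 4 s.f.; 78.996 + 7.84 = 86.836, limited to 2 d.p. → 4 s.f.
Carrying full precision, 49.592 ÷ 86.836 = 0.571099543968…; keep min(4, 4) = 4 s.f.
Rounded to 4 significant figures: 0.5711.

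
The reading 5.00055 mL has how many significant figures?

5.00055: zeros between nonzero digits are significant.

6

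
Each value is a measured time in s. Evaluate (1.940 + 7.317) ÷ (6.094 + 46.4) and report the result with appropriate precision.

1.940 + 7.317 = 9.257, limited to 3 d.p. → 4 s.f.; 6.094 + 46.4 = 52.494, limited to 1 d.p. → 3 s.f.
Carrying full precision, 9.257 ÷ 52.494 = 0.17634396312…; keep min(4, 3) = 3 s.f.
Rounded to 3 significant figures: 0.176.

0.176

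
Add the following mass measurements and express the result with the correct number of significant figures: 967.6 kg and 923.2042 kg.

967.6 kg + 923.2042 kg = 1890.8042 kg.
Addition/subtraction keeps the fewest decimal places: 967.6 → 1 decimal place, 923.2042 → 4 decimal places; limit is 1.
Rounded to 1 decimal place: 1890.8 kg.

1890.8 kg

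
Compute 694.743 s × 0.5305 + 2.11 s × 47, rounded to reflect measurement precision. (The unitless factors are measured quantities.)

468 s

694.743 × 0.5305 = 368.5611615 → 3.686 × 10² s (4 s.f., last digit at the 10^-1 place).
2.11 × 47 = 99.17 → 99 s (2 s.f., last digit at the 10^0 place).
Sum: 467.7311615 s; keep the coarser place, 10^0.
Result: 468 s.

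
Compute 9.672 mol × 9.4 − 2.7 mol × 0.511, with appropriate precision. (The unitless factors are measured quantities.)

9.0 × 10^1 mol

9.672 × 9.4 = 90.9168 → 91 mol (2 s.f., last digit at the 10^0 place).
2.7 × 0.511 = 1.3797 → 1.4 mol (2 s.f., last digit at the 10^-1 place).
Difference: 89.5371 mol; keep the coarser place, 10^0.
Result: 9.0 × 10^1 mol.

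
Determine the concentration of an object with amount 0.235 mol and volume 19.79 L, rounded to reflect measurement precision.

concentration = 0.235 mol ÷ 19.79 L = 0.0118746841839… mol/L.
0.235 has 3 significant figures; 19.79 has 4.
Division/multiplication keeps the fewest: 3 significant figures.
Rounded: 0.0119 mol/L.

0.0119 mol/L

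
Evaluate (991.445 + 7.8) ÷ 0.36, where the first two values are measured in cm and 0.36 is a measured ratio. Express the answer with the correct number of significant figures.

2.8 × 10³ cm

991.445 cm + 7.8 cm = 999.245 cm; the sum is limited to 1 decimal place (4 s.f.).
Carrying full precision, 999.245 ÷ 0.36 = 2775.68055556… cm; 0.36 has 2 s.f., so the result keeps min(4, 2) = 2 s.f.
Rounded to 2 significant figures: 2.8 × 10³ cm.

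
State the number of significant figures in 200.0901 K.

7

200.0901: zeros between nonzero digits are significant.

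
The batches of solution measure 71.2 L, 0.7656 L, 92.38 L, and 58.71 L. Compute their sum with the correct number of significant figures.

71.2 L + 0.7656 L + 92.38 L + 58.71 L = 223.0556 L.
Addition/subtraction keeps the fewest decimal places: 71.2 → 1 decimal place, 0.7656 → 4 decimal places, 92.38 → 2 decimal places, 58.71 → 2 decimal places; limit is 1.
Rounded to 1 decimal place: 223.1 L.

223.1 L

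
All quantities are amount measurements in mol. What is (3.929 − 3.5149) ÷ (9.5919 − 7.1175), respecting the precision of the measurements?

3.929 − 3.5149 = 0.4141, limited to 3 d.p. → 3 s.f.; 9.5919 − 7.1175 = 2.4744, limited to 4 d.p. → 5 s.f.
Carrying full precision, 0.4141 ÷ 2.4744 = 0.167353701908…; keep min(3, 5) = 3 s.f.
Rounded to 3 significant figures: 0.167.

0.167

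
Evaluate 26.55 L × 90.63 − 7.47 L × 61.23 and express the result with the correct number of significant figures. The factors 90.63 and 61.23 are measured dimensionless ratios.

26.55 × 90.63 = 2406.2265 → 2406 L (4 s.f., last digit at the 10^0 place).
7.47 × 61.23 = 457.3881 → 457 L (3 s.f., last digit at the 10^0 place).
Difference: 1948.8384 L; keep the coarser place, 10^0.
Result: 1949 L.

1949 L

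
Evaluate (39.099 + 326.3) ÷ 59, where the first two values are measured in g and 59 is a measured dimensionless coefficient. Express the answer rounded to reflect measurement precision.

39.099 g + 326.3 g = 365.399 g; the sum is limited to 1 decimal place (4 s.f.).
Carrying full precision, 365.399 ÷ 59 = 6.19320338983… g; 59 has 2 s.f., so the result keeps min(4, 2) = 2 s.f.
Rounded to 2 significant figures: 6.2 g.

6.2 g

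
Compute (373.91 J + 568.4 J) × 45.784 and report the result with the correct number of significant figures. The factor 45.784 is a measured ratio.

373.91 J + 568.4 J = 942.31 J; the sum is limited to 1 decimal place (4 s.f.).
Carrying full precision, 942.31 × 45.784 = 43142.72104 J; 45.784 has 5 s.f., so the result keeps min(4, 5) = 4 s.f.
Rounded to 4 significant figures: 4.314 × 10^4 J.

4.314 × 10^4 J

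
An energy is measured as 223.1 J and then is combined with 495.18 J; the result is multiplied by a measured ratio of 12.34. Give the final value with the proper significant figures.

8864 J

223.1 J + 495.18 J = 718.28 J; the sum is limited to 1 decimal place (4 s.f.).
Carrying full precision, 718.28 × 12.34 = 8863.5752 J; 12.34 has 4 s.f., so the result keeps min(4, 4) = 4 s.f.
Rounded to 4 significant figures: 8864 J.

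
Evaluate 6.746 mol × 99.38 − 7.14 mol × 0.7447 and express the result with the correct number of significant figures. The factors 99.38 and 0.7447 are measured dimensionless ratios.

6.746 × 99.38 = 670.41748 → 670.4 mol (4 s.f., last digit at the 10^-1 place).
7.14 × 0.7447 = 5.317158 → 5.32 mol (3 s.f., last digit at the 10^-2 place).
Difference: 665.100322 mol; keep the coarser place, 10^-1.
Result: 6.651 × 10² mol.

6.651 × 10² mol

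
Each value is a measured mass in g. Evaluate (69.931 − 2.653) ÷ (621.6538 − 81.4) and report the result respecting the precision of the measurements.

0.1245

69.931 − 2.653 = 67.278, limited to 3 d.p. → 5 s.f.; 621.6538 − 81.4 = 540.2538, limited to 1 d.p. → 4 s.f.
Carrying full precision, 67.278 ÷ 540.2538 = 0.12453035962…; keep min(5, 4) = 4 s.f.
Rounded to 4 significant figures: 0.1245.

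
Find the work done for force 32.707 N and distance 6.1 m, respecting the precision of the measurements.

2.0 × 10^2 J

work done = 32.707 N × 6.1 m = 199.5127 J.
32.707 has 5 significant figures; 6.1 has 2.
Division/multiplication keeps the fewest: 2 significant figures.
Rounded: 2.0 × 10^2 J.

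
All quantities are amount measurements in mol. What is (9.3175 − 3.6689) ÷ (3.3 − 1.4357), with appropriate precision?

9.3175 − 3.6689 = 5.6486, limited to 4 d.p. → 5 s.f.; 3.3 − 1.4357 = 1.8643, limited to 1 d.p. → 2 s.f.
Carrying full precision, 5.6486 ÷ 1.8643 = 3.02987716569…; keep min(5, 2) = 2 s.f.
Rounded to 2 significant figures: 3.0.

3.0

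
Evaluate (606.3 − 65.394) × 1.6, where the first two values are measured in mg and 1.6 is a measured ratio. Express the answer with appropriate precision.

606.3 mg − 65.394 mg = 540.906 mg; the difference is limited to 1 decimal place (4 s.f.).
Carrying full precision, 540.906 × 1.6 = 865.4496 mg; 1.6 has 2 s.f., so the result keeps min(4, 2) = 2 s.f.
Rounded to 2 significant figures: 8.7 × 10² mg.

8.7 × 10² mg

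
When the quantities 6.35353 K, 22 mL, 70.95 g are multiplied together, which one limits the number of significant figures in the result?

6.35353 K → 6 s.f.; 22 mL → 2 s.f.; 70.95 g → 4 s.f.
The fewest is 2 significant figures, from 22 mL.

22 mL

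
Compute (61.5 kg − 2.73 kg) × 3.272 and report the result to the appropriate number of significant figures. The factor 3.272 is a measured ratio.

192 kg

61.5 kg − 2.73 kg = 58.77 kg; the difference is limited to 1 decimal place (3 s.f.).
Carrying full precision, 58.77 × 3.272 = 192.29544 kg; 3.272 has 4 s.f., so the result keeps min(3, 4) = 3 s.f.
Rounded to 3 significant figures: 192 kg.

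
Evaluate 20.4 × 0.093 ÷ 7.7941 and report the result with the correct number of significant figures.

20.4 × 0.093 ÷ 7.7941 = 0.243414890751…
Multiplication/division keeps the fewest significant figures: 20.4 → 3 s.f., 0.093 → 2 s.f., 7.7941 → 5 s.f.; limit is 2.
Rounded to 2 significant figures: 0.24.

0.24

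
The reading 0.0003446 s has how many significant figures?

4

0.0003446: leading zeros are not significant.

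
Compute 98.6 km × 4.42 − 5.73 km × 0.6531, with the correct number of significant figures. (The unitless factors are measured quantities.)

98.6 × 4.42 = 435.812 → 436 km (3 s.f., last digit at the 10^0 place).
5.73 × 0.6531 = 3.742263 → 3.74 km (3 s.f., last digit at the 10^-2 place).
Difference: 432.069737 km; keep the coarser place, 10^0.
Result: 432 km.

432 km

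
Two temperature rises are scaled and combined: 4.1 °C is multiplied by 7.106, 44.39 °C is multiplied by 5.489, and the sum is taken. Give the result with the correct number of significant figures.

273 °C

4.1 × 7.106 = 29.1346 → 29 °C (2 s.f., last digit at the 10^0 place).
44.39 × 5.489 = 243.65671 → 2.437 × 10^2 °C (4 s.f., last digit at the 10^-1 place).
Sum: 272.79131 °C; keep the coarser place, 10^0.
Result: 273 °C.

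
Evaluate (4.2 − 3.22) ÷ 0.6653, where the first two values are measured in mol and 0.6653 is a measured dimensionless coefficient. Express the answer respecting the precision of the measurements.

4.2 mol − 3.22 mol = 0.98 mol; the difference is limited to 1 decimal place (2 s.f.).
Carrying full precision, 0.98 ÷ 0.6653 = 1.47301969037… mol; 0.6653 has 4 s.f., so the result keeps min(2, 4) = 2 s.f.
Rounded to 2 significant figures: 1.5 mol.

1.5 mol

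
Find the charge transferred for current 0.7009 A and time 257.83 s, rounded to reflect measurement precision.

180.7 C

charge transferred = 0.7009 A × 257.83 s = 180.713047 C.
0.7009 has 4 significant figures; 257.83 has 5.
Division/multiplication keeps the fewest: 4 significant figures.
Rounded: 180.7 C.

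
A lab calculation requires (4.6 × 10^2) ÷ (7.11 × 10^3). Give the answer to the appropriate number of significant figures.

(4.6 × 10^2) ÷ (7.11 × 10^3) = 0.0646976090014…
Multiplication/division keeps the fewest significant figures: 4.6 × 10^2 → 2 s.f., 7.11 × 10^3 → 3 s.f.; limit is 2.
Rounded to 2 significant figures: 0.065.

0.065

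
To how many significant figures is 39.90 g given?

39.90: trailing zeros after a decimal point are significant.

4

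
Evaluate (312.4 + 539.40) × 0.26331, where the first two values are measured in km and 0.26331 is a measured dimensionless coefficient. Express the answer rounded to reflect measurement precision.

312.4 km + 539.40 km = 851.80 km; the sum is limited to 1 decimal place (4 s.f.).
Carrying full precision, 851.80 × 0.26331 = 224.287458 km; 0.26331 has 5 s.f., so the result keeps min(4, 5) = 4 s.f.
Rounded to 4 significant figures: 224.3 km.

224.3 km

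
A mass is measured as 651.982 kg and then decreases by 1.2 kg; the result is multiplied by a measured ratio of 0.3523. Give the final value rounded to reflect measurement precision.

229.3 kg

651.982 kg − 1.2 kg = 650.782 kg; the difference is limited to 1 decimal place (4 s.f.).
Carrying full precision, 650.782 × 0.3523 = 229.2704986 kg; 0.3523 has 4 s.f., so the result keeps min(4, 4) = 4 s.f.
Rounded to 4 significant figures: 229.3 kg.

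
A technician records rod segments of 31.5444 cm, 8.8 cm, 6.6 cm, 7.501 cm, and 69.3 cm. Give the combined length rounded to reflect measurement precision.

31.5444 cm + 8.8 cm + 6.6 cm + 7.501 cm + 69.3 cm = 123.7454 cm.
Addition/subtraction keeps the fewest decimal places: 31.5444 → 4 decimal places, 8.8 → 1 decimal place, 6.6 → 1 decimal place, 7.501 → 3 decimal places, 69.3 → 1 decimal place; limit is 1.
Rounded to 1 decimal place: 123.7 cm.

123.7 cm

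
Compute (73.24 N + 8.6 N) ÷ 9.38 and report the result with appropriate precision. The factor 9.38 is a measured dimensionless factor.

73.24 N + 8.6 N = 81.84 N; the sum is limited to 1 decimal place (3 s.f.).
Carrying full precision, 81.84 ÷ 9.38 = 8.7249466951… N; 9.38 has 3 s.f., so the result keeps min(3, 3) = 3 s.f.
Rounded to 3 significant figures: 8.72 N.

8.72 N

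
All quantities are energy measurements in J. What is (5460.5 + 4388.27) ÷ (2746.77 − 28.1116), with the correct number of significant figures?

5460.5 + 4388.27 = 9848.77, limited to 1 d.p. → 5 s.f.; 2746.77 − 28.1116 = 2718.6584, limited to 2 d.p. → 6 s.f.
Carrying full precision, 9848.77 ÷ 2718.6584 = 3.62265814639…; keep min(5, 6) = 5 s.f.
Rounded to 5 significant figures: 3.6227.

3.6227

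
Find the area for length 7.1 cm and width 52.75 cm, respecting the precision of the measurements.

3.7 × 10² cm²

area = 7.1 cm × 52.75 cm = 374.525 cm².
7.1 has 2 significant figures; 52.75 has 4.
Division/multiplication keeps the fewest: 2 significant figures.
Rounded: 3.7 × 10² cm².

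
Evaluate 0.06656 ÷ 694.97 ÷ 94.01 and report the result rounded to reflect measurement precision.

0.06656 ÷ 694.97 ÷ 94.01 = 0.00000101876309221…
Multiplication/division keeps the fewest significant figures: 0.06656 → 4 s.f., 694.97 → 5 s.f., 94.01 → 4 s.f.; limit is 4.
Rounded to 4 significant figures: 1.019 × 10^-6.

1.019 × 10^-6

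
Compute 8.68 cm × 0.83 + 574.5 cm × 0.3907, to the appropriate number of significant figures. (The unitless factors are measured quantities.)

8.68 × 0.83 = 7.2044 → 7.2 cm (2 s.f., last digit at the 10^-1 place).
574.5 × 0.3907 = 224.45715 → 224.5 cm (4 s.f., last digit at the 10^-1 place).
Sum: 231.66155 cm; keep the coarser place, 10^-1.
Result: 231.7 cm.

231.7 cm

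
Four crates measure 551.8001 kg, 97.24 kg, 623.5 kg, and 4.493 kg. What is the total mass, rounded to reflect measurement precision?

1277.0 kg

551.8001 kg + 97.24 kg + 623.5 kg + 4.493 kg = 1277.0331 kg.
Addition/subtraction keeps the fewest decimal places: 551.8001 → 4 decimal places, 97.24 → 2 decimal places, 623.5 → 1 decimal place, 4.493 → 3 decimal places; limit is 1.
Rounded to 1 decimal place: 1277.0 kg.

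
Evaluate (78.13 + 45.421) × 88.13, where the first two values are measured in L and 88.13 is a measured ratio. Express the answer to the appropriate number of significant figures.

78.13 L + 45.421 L = 123.551 L; the sum is limited to 2 decimal places (5 s.f.).
Carrying full precision, 123.551 × 88.13 = 10888.54963 L; 88.13 has 4 s.f., so the result keeps min(5, 4) = 4 s.f.
Rounded to 4 significant figures: 1.089 × 10^4 L.

1.089 × 10^4 L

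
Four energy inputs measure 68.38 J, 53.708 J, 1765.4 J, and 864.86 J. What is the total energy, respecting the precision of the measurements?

68.38 J + 53.708 J + 1765.4 J + 864.86 J = 2752.348 J.
Addition/subtraction keeps the fewest decimal places: 68.38 → 2 decimal places, 53.708 → 3 decimal places, 1765.4 → 1 decimal place, 864.86 → 2 decimal places; limit is 1.
Rounded to 1 decimal place: 2752.3 J.

2752.3 J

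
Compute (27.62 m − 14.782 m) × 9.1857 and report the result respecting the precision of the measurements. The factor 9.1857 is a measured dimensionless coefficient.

27.62 m − 14.782 m = 12.838 m; the difference is limited to 2 decimal places (4 s.f.).
Carrying full precision, 12.838 × 9.1857 = 117.9260166 m; 9.1857 has 5 s.f., so the result keeps min(4, 5) = 4 s.f.
Rounded to 4 significant figures: 117.9 m.

117.9 m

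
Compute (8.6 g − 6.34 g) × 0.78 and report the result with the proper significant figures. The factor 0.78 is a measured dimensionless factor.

8.6 g − 6.34 g = 2.26 g; the difference is limited to 1 decimal place (2 s.f.).
Carrying full precision, 2.26 × 0.78 = 1.7628 g; 0.78 has 2 s.f., so the result keeps min(2, 2) = 2 s.f.
Rounded to 2 significant figures: 1.8 g.

1.8 g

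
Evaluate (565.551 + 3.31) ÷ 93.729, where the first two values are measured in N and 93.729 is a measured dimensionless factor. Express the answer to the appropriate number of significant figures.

565.551 N + 3.31 N = 568.861 N; the sum is limited to 2 decimal places (5 s.f.).
Carrying full precision, 568.861 ÷ 93.729 = 6.06921016974… N; 93.729 has 5 s.f., so the result keeps min(5, 5) = 5 s.f.
Rounded to 5 significant figures: 6.0692 N.

6.0692 N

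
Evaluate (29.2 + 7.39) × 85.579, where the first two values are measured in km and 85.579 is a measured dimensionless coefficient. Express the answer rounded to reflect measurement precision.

3.13 × 10^3 km

29.2 km + 7.39 km = 36.59 km; the sum is limited to 1 decimal place (3 s.f.).
Carrying full precision, 36.59 × 85.579 = 3131.33561 km; 85.579 has 5 s.f., so the result keeps min(3, 5) = 3 s.f.
Rounded to 3 significant figures: 3.13 × 10^3 km.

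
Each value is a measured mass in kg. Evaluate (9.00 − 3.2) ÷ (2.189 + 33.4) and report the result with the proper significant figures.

9.00 − 3.2 = 5.80, limited to 1 d.p. → 2 s.f.; 2.189 + 33.4 = 35.589, limited to 1 d.p. → 3 s.f.
Carrying full precision, 5.80 ÷ 35.589 = 0.16297170474…; keep min(2, 3) = 2 s.f.
Rounded to 2 significant figures: 0.16.

0.16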